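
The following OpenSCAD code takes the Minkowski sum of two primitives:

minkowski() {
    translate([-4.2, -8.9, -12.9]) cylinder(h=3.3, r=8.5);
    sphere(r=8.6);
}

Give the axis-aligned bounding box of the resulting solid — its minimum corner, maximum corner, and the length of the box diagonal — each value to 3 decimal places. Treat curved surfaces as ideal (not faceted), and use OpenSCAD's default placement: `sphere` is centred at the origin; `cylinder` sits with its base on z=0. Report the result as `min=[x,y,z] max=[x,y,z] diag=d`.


A = translate([-4.2, -8.9, -12.9]) cylinder(h=3.3, r=8.5) → bbox [-12.7,-17.4,-12.9] .. [4.3,-0.4,-9.6]
B = sphere(r=8.6) → bbox [-8.6,-8.6,-8.6] .. [8.6,8.6,8.6]
lo = A.lo+B.lo = [-12.7-8.6, -17.4-8.6, -12.9-8.6] = [-21.300,-26.000,-21.500]
hi = A.hi+B.hi = [4.3+8.6, -0.4+8.6, -9.6+8.6] = [12.900,8.200,-1.000]
diag = √(34.2²+34.2²+20.5²) = √2759.53 = 52.531

min=[-21.300,-26.000,-21.500] max=[12.900,8.200,-1.000] diag=52.531


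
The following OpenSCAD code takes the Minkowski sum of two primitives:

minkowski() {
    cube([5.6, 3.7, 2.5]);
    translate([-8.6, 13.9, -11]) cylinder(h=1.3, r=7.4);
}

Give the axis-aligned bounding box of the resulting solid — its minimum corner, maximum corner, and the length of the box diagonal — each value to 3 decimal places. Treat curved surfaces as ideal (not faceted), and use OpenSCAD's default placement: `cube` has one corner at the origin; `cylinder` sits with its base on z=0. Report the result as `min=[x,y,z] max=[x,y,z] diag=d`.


A = translate([-8.6, 13.9, -11]) cylinder(h=1.3, r=7.4) → bbox [-16,6.5,-11] .. [-1.2,21.3,-9.7]
B = cube([5.6, 3.7, 2.5]) → bbox [0,0,0] .. [5.6,3.7,2.5]
lo = A.lo+B.lo = [-16+0, 6.5+0, -11+0] = [-16.000,6.500,-11.000]
hi = A.hi+B.hi = [-1.2+5.6, 21.3+3.7, -9.7+2.5] = [4.400,25.000,-7.200]
diag = √(20.4²+18.5²+3.8²) = √772.85 = 27.800

min=[-16.000,6.500,-11.000] max=[4.400,25.000,-7.200] diag=27.800


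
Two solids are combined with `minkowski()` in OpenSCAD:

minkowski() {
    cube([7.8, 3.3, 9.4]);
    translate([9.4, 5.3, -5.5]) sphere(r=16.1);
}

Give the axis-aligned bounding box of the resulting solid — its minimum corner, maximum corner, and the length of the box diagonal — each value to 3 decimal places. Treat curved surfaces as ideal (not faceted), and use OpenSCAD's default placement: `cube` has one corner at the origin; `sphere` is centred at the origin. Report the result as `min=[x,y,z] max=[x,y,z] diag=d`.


min=[-6.700,-10.800,-21.600] max=[33.300,24.700,20.000] diag=67.756

A = translate([9.4, 5.3, -5.5]) sphere(r=16.1) → bbox [-6.7,-10.8,-21.6] .. [25.5,21.4,10.6]
B = cube([7.8, 3.3, 9.4]) → bbox [0,0,0] .. [7.8,3.3,9.4]
lo = A.lo+B.lo = [-6.7+0, -10.8+0, -21.6+0] = [-6.700,-10.800,-21.600]
hi = A.hi+B.hi = [25.5+7.8, 21.4+3.3, 10.6+9.4] = [33.300,24.700,20.000]
diag = √(40²+35.5²+41.6²) = √4590.81 = 67.756


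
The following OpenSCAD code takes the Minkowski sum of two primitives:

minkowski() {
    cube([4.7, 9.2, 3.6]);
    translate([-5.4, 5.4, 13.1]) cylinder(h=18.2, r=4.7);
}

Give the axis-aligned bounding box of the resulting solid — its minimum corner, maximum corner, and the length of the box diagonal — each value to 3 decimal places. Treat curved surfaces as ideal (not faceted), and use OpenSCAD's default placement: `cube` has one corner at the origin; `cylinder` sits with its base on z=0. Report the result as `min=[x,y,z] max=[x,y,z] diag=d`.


A = translate([-5.4, 5.4, 13.1]) cylinder(h=18.2, r=4.7) → bbox [-10.1,0.7,13.1] .. [-0.7,10.1,31.3]
B = cube([4.7, 9.2, 3.6]) → bbox [0,0,0] .. [4.7,9.2,3.6]
lo = A.lo+B.lo = [-10.1+0, 0.7+0, 13.1+0] = [-10.100,0.700,13.100]
hi = A.hi+B.hi = [-0.7+4.7, 10.1+9.2, 31.3+3.6] = [4.000,19.300,34.900]
diag = √(14.1²+18.6²+21.8²) = √1020.01 = 31.938

min=[-10.100,0.700,13.100] max=[4.000,19.300,34.900] diag=31.938


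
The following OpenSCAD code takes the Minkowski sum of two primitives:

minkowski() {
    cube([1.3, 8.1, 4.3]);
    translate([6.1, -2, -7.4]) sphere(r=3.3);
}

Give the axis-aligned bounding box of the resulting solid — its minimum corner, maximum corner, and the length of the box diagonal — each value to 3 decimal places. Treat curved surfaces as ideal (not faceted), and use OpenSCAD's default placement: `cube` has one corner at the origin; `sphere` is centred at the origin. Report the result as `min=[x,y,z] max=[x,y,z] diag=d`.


min=[2.800,-5.300,-10.700] max=[10.700,9.400,0.200] diag=19.933

A = translate([6.1, -2, -7.4]) sphere(r=3.3) → bbox [2.8,-5.3,-10.7] .. [9.4,1.3,-4.1]
B = cube([1.3, 8.1, 4.3]) → bbox [0,0,0] .. [1.3,8.1,4.3]
lo = A.lo+B.lo = [2.8+0, -5.3+0, -10.7+0] = [2.800,-5.300,-10.700]
hi = A.hi+B.hi = [9.4+1.3, 1.3+8.1, -4.1+4.3] = [10.700,9.400,0.200]
diag = √(7.9²+14.7²+10.9²) = √397.31 = 19.933


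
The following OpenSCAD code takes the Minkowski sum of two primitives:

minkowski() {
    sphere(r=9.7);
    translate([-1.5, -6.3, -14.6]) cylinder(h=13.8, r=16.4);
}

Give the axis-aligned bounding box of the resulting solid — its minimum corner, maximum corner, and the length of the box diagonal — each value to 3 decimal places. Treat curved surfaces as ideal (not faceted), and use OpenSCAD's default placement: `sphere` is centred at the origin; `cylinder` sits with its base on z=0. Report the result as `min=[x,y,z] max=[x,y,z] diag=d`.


A = translate([-1.5, -6.3, -14.6]) cylinder(h=13.8, r=16.4) → bbox [-17.9,-22.7,-14.6] .. [14.9,10.1,-0.8]
B = sphere(r=9.7) → bbox [-9.7,-9.7,-9.7] .. [9.7,9.7,9.7]
lo = A.lo+B.lo = [-17.9-9.7, -22.7-9.7, -14.6-9.7] = [-27.600,-32.400,-24.300]
hi = A.hi+B.hi = [14.9+9.7, 10.1+9.7, -0.8+9.7] = [24.600,19.800,8.900]
diag = √(52.2²+52.2²+33.2²) = √6551.92 = 80.944

min=[-27.600,-32.400,-24.300] max=[24.600,19.800,8.900] diag=80.944


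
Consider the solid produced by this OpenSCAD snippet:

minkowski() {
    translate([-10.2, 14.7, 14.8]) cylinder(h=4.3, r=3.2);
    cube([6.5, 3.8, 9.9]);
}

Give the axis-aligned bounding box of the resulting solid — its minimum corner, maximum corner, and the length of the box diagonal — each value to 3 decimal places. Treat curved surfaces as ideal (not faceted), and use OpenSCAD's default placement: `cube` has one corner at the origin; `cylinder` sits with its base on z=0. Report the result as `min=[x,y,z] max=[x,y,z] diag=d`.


min=[-13.400,11.500,14.800] max=[-0.500,21.700,29.000] diag=21.728

A = translate([-10.2, 14.7, 14.8]) cylinder(h=4.3, r=3.2) → bbox [-13.4,11.5,14.8] .. [-7,17.9,19.1]
B = cube([6.5, 3.8, 9.9]) → bbox [0,0,0] .. [6.5,3.8,9.9]
lo = A.lo+B.lo = [-13.4+0, 11.5+0, 14.8+0] = [-13.400,11.500,14.800]
hi = A.hi+B.hi = [-7+6.5, 17.9+3.8, 19.1+9.9] = [-0.500,21.700,29.000]
diag = √(12.9²+10.2²+14.2²) = √472.09 = 21.728


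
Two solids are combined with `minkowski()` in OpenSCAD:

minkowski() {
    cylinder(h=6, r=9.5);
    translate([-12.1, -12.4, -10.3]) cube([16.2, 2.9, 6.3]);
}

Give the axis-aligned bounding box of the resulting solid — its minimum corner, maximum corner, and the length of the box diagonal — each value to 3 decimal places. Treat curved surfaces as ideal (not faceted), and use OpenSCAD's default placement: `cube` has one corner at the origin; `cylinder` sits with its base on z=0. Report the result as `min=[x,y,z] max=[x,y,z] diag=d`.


min=[-21.600,-21.900,-10.300] max=[13.600,0.000,2.000] diag=43.243

A = translate([-12.1, -12.4, -10.3]) cube([16.2, 2.9, 6.3]) → bbox [-12.1,-12.4,-10.3] .. [4.1,-9.5,-4]
B = cylinder(h=6, r=9.5) → bbox [-9.5,-9.5,0] .. [9.5,9.5,6]
lo = A.lo+B.lo = [-12.1-9.5, -12.4-9.5, -10.3+0] = [-21.600,-21.900,-10.300]
hi = A.hi+B.hi = [4.1+9.5, -9.5+9.5, -4+6] = [13.600,0.000,2.000]
diag = √(35.2²+21.9²+12.3²) = √1869.94 = 43.243


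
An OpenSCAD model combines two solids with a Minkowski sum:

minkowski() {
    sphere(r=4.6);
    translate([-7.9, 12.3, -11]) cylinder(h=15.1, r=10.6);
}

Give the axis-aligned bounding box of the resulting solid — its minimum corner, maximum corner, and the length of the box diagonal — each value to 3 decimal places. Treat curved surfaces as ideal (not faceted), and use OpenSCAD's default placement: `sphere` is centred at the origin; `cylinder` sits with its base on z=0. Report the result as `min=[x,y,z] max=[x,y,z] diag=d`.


min=[-23.100,-2.900,-15.600] max=[7.300,27.500,8.700] diag=49.384

A = translate([-7.9, 12.3, -11]) cylinder(h=15.1, r=10.6) → bbox [-18.5,1.7,-11] .. [2.7,22.9,4.1]
B = sphere(r=4.6) → bbox [-4.6,-4.6,-4.6] .. [4.6,4.6,4.6]
lo = A.lo+B.lo = [-18.5-4.6, 1.7-4.6, -11-4.6] = [-23.100,-2.900,-15.600]
hi = A.hi+B.hi = [2.7+4.6, 22.9+4.6, 4.1+4.6] = [7.300,27.500,8.700]
diag = √(30.4²+30.4²+24.3²) = √2438.81 = 49.384


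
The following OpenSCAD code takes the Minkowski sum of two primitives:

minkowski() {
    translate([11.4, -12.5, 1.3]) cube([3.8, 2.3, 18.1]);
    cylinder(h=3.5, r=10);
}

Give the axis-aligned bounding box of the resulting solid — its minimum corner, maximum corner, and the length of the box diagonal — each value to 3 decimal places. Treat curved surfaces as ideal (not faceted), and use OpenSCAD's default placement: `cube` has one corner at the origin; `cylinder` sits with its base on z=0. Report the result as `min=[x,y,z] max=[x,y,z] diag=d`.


min=[1.400,-22.500,1.300] max=[25.200,-0.200,22.900] diag=39.119

A = translate([11.4, -12.5, 1.3]) cube([3.8, 2.3, 18.1]) → bbox [11.4,-12.5,1.3] .. [15.2,-10.2,19.4]
B = cylinder(h=3.5, r=10) → bbox [-10,-10,0] .. [10,10,3.5]
lo = A.lo+B.lo = [11.4-10, -12.5-10, 1.3+0] = [1.400,-22.500,1.300]
hi = A.hi+B.hi = [15.2+10, -10.2+10, 19.4+3.5] = [25.200,-0.200,22.900]
diag = √(23.8²+22.3²+21.6²) = √1530.29 = 39.119


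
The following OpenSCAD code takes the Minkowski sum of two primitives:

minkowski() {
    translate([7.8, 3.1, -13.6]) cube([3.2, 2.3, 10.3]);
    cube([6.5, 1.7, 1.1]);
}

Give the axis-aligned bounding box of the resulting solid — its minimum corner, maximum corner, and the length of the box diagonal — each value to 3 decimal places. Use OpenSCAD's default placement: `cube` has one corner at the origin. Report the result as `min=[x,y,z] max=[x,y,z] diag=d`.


A = translate([7.8, 3.1, -13.6]) cube([3.2, 2.3, 10.3]) → bbox [7.8,3.1,-13.6] .. [11,5.4,-3.3]
B = cube([6.5, 1.7, 1.1]) → bbox [0,0,0] .. [6.5,1.7,1.1]
lo = A.lo+B.lo = [7.8+0, 3.1+0, -13.6+0] = [7.800,3.100,-13.600]
hi = A.hi+B.hi = [11+6.5, 5.4+1.7, -3.3+1.1] = [17.500,7.100,-2.200]
diag = √(9.7²+4²+11.4²) = √240.05 = 15.494

min=[7.800,3.100,-13.600] max=[17.500,7.100,-2.200] diag=15.494


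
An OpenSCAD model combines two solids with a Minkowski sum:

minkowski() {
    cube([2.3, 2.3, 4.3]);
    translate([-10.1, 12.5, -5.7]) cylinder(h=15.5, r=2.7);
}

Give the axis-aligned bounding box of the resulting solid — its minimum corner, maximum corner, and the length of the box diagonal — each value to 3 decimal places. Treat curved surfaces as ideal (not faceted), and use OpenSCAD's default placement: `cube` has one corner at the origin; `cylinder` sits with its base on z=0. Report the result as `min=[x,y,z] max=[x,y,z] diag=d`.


A = translate([-10.1, 12.5, -5.7]) cylinder(h=15.5, r=2.7) → bbox [-12.8,9.8,-5.7] .. [-7.4,15.2,9.8]
B = cube([2.3, 2.3, 4.3]) → bbox [0,0,0] .. [2.3,2.3,4.3]
lo = A.lo+B.lo = [-12.8+0, 9.8+0, -5.7+0] = [-12.800,9.800,-5.700]
hi = A.hi+B.hi = [-7.4+2.3, 15.2+2.3, 9.8+4.3] = [-5.100,17.500,14.100]
diag = √(7.7²+7.7²+19.8²) = √510.62 = 22.597

min=[-12.800,9.800,-5.700] max=[-5.100,17.500,14.100] diag=22.597


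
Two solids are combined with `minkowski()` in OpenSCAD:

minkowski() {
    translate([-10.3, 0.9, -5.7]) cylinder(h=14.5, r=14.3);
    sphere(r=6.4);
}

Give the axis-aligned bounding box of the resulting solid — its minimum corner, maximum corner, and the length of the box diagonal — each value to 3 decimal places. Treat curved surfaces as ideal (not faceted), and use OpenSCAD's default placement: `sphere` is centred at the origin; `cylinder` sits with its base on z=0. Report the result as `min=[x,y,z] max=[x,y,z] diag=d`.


min=[-31.000,-19.800,-12.100] max=[10.400,21.600,15.200] diag=64.600

A = translate([-10.3, 0.9, -5.7]) cylinder(h=14.5, r=14.3) → bbox [-24.6,-13.4,-5.7] .. [4,15.2,8.8]
B = sphere(r=6.4) → bbox [-6.4,-6.4,-6.4] .. [6.4,6.4,6.4]
lo = A.lo+B.lo = [-24.6-6.4, -13.4-6.4, -5.7-6.4] = [-31.000,-19.800,-12.100]
hi = A.hi+B.hi = [4+6.4, 15.2+6.4, 8.8+6.4] = [10.400,21.600,15.200]
diag = √(41.4²+41.4²+27.3²) = √4173.21 = 64.600


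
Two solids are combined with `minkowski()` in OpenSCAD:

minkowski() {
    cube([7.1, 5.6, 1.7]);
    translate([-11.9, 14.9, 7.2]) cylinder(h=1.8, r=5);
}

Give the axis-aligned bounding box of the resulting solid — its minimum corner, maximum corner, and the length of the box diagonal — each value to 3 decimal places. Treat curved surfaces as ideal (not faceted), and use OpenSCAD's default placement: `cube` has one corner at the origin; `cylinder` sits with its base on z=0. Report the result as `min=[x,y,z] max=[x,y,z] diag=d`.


A = translate([-11.9, 14.9, 7.2]) cylinder(h=1.8, r=5) → bbox [-16.9,9.9,7.2] .. [-6.9,19.9,9]
B = cube([7.1, 5.6, 1.7]) → bbox [0,0,0] .. [7.1,5.6,1.7]
lo = A.lo+B.lo = [-16.9+0, 9.9+0, 7.2+0] = [-16.900,9.900,7.200]
hi = A.hi+B.hi = [-6.9+7.1, 19.9+5.6, 9+1.7] = [0.200,25.500,10.700]
diag = √(17.1²+15.6²+3.5²) = √548.02 = 23.410

min=[-16.900,9.900,7.200] max=[0.200,25.500,10.700] diag=23.410


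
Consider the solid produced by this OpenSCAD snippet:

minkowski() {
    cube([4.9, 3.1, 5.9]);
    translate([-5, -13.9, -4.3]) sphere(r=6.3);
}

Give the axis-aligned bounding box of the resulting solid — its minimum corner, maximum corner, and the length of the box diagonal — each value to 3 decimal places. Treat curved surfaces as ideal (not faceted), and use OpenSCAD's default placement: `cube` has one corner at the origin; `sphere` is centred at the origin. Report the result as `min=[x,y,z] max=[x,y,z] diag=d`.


min=[-11.300,-20.200,-10.600] max=[6.200,-4.500,7.900] diag=29.916

A = translate([-5, -13.9, -4.3]) sphere(r=6.3) → bbox [-11.3,-20.2,-10.6] .. [1.3,-7.6,2]
B = cube([4.9, 3.1, 5.9]) → bbox [0,0,0] .. [4.9,3.1,5.9]
lo = A.lo+B.lo = [-11.3+0, -20.2+0, -10.6+0] = [-11.300,-20.200,-10.600]
hi = A.hi+B.hi = [1.3+4.9, -7.6+3.1, 2+5.9] = [6.200,-4.500,7.900]
diag = √(17.5²+15.7²+18.5²) = √894.99 = 29.916


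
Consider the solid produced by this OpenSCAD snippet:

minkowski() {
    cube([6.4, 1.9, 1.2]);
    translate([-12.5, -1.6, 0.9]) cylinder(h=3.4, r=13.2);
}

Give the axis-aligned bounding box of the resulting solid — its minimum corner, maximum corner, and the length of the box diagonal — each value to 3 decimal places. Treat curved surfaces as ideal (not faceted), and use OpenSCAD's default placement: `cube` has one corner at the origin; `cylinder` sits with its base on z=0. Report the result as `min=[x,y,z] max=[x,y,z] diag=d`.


min=[-25.700,-14.800,0.900] max=[7.100,13.500,5.500] diag=43.565

A = translate([-12.5, -1.6, 0.9]) cylinder(h=3.4, r=13.2) → bbox [-25.7,-14.8,0.9] .. [0.7,11.6,4.3]
B = cube([6.4, 1.9, 1.2]) → bbox [0,0,0] .. [6.4,1.9,1.2]
lo = A.lo+B.lo = [-25.7+0, -14.8+0, 0.9+0] = [-25.700,-14.800,0.900]
hi = A.hi+B.hi = [0.7+6.4, 11.6+1.9, 4.3+1.2] = [7.100,13.500,5.500]
diag = √(32.8²+28.3²+4.6²) = √1897.89 = 43.565


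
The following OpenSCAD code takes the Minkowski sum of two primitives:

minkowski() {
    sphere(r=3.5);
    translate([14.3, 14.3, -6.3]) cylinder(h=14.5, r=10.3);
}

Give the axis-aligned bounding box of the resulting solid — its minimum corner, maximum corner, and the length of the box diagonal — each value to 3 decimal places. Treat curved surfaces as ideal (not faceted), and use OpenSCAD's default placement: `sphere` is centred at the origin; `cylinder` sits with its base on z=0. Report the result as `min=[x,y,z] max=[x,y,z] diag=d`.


min=[0.500,0.500,-9.800] max=[28.100,28.100,11.700] diag=44.562

A = translate([14.3, 14.3, -6.3]) cylinder(h=14.5, r=10.3) → bbox [4,4,-6.3] .. [24.6,24.6,8.2]
B = sphere(r=3.5) → bbox [-3.5,-3.5,-3.5] .. [3.5,3.5,3.5]
lo = A.lo+B.lo = [4-3.5, 4-3.5, -6.3-3.5] = [0.500,0.500,-9.800]
hi = A.hi+B.hi = [24.6+3.5, 24.6+3.5, 8.2+3.5] = [28.100,28.100,11.700]
diag = √(27.6²+27.6²+21.5²) = √1985.77 = 44.562


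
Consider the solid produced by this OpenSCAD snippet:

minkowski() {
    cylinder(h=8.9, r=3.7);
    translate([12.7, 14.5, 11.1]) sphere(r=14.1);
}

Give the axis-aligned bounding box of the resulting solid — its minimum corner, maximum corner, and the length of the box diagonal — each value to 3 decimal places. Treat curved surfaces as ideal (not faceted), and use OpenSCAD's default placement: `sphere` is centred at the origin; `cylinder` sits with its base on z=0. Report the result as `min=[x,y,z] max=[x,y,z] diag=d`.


A = translate([12.7, 14.5, 11.1]) sphere(r=14.1) → bbox [-1.4,0.4,-3] .. [26.8,28.6,25.2]
B = cylinder(h=8.9, r=3.7) → bbox [-3.7,-3.7,0] .. [3.7,3.7,8.9]
lo = A.lo+B.lo = [-1.4-3.7, 0.4-3.7, -3+0] = [-5.100,-3.300,-3.000]
hi = A.hi+B.hi = [26.8+3.7, 28.6+3.7, 25.2+8.9] = [30.500,32.300,34.100]
diag = √(35.6²+35.6²+37.1²) = √3911.13 = 62.539

min=[-5.100,-3.300,-3.000] max=[30.500,32.300,34.100] diag=62.539


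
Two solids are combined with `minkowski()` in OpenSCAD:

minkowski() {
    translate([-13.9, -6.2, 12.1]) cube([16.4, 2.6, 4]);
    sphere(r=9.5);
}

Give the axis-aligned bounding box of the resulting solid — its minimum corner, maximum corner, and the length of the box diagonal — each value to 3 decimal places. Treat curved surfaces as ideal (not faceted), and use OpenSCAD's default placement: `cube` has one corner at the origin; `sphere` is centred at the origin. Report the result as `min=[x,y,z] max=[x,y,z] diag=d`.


A = translate([-13.9, -6.2, 12.1]) cube([16.4, 2.6, 4]) → bbox [-13.9,-6.2,12.1] .. [2.5,-3.6,16.1]
B = sphere(r=9.5) → bbox [-9.5,-9.5,-9.5] .. [9.5,9.5,9.5]
lo = A.lo+B.lo = [-13.9-9.5, -6.2-9.5, 12.1-9.5] = [-23.400,-15.700,2.600]
hi = A.hi+B.hi = [2.5+9.5, -3.6+9.5, 16.1+9.5] = [12.000,5.900,25.600]
diag = √(35.4²+21.6²+23²) = √2248.72 = 47.421

min=[-23.400,-15.700,2.600] max=[12.000,5.900,25.600] diag=47.421


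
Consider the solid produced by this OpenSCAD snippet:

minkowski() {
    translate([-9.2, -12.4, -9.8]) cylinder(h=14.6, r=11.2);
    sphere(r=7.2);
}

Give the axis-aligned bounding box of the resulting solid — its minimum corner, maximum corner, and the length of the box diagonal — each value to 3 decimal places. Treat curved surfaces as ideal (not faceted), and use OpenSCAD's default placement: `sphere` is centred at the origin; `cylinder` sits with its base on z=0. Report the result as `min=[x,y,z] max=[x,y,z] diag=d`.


A = translate([-9.2, -12.4, -9.8]) cylinder(h=14.6, r=11.2) → bbox [-20.4,-23.6,-9.8] .. [2,-1.2,4.8]
B = sphere(r=7.2) → bbox [-7.2,-7.2,-7.2] .. [7.2,7.2,7.2]
lo = A.lo+B.lo = [-20.4-7.2, -23.6-7.2, -9.8-7.2] = [-27.600,-30.800,-17.000]
hi = A.hi+B.hi = [2+7.2, -1.2+7.2, 4.8+7.2] = [9.200,6.000,12.000]
diag = √(36.8²+36.8²+29²) = √3549.48 = 59.578

min=[-27.600,-30.800,-17.000] max=[9.200,6.000,12.000] diag=59.578


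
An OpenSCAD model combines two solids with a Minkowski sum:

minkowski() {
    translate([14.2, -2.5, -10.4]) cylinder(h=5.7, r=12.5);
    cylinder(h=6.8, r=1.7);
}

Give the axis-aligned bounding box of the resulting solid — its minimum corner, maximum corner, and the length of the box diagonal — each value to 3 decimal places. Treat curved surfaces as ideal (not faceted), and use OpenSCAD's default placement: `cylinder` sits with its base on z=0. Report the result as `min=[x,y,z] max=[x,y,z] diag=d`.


min=[0.000,-16.700,-10.400] max=[28.400,11.700,2.100] diag=42.064

A = translate([14.2, -2.5, -10.4]) cylinder(h=5.7, r=12.5) → bbox [1.7,-15,-10.4] .. [26.7,10,-4.7]
B = cylinder(h=6.8, r=1.7) → bbox [-1.7,-1.7,0] .. [1.7,1.7,6.8]
lo = A.lo+B.lo = [1.7-1.7, -15-1.7, -10.4+0] = [0.000,-16.700,-10.400]
hi = A.hi+B.hi = [26.7+1.7, 10+1.7, -4.7+6.8] = [28.400,11.700,2.100]
diag = √(28.4²+28.4²+12.5²) = √1769.37 = 42.064


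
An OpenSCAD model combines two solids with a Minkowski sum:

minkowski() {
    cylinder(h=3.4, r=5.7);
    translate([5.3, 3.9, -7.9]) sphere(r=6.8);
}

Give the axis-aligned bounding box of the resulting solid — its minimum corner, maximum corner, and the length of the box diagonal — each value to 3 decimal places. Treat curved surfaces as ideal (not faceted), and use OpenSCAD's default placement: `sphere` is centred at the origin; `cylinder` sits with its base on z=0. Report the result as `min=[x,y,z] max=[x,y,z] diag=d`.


A = translate([5.3, 3.9, -7.9]) sphere(r=6.8) → bbox [-1.5,-2.9,-14.7] .. [12.1,10.7,-1.1]
B = cylinder(h=3.4, r=5.7) → bbox [-5.7,-5.7,0] .. [5.7,5.7,3.4]
lo = A.lo+B.lo = [-1.5-5.7, -2.9-5.7, -14.7+0] = [-7.200,-8.600,-14.700]
hi = A.hi+B.hi = [12.1+5.7, 10.7+5.7, -1.1+3.4] = [17.800,16.400,2.300]
diag = √(25²+25²+17²) = √1539 = 39.230

min=[-7.200,-8.600,-14.700] max=[17.800,16.400,2.300] diag=39.230


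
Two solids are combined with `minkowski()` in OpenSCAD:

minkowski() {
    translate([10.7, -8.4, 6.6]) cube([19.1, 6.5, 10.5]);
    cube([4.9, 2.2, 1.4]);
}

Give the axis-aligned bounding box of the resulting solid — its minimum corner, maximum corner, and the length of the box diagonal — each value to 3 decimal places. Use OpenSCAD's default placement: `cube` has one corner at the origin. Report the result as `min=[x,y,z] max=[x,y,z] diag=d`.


A = translate([10.7, -8.4, 6.6]) cube([19.1, 6.5, 10.5]) → bbox [10.7,-8.4,6.6] .. [29.8,-1.9,17.1]
B = cube([4.9, 2.2, 1.4]) → bbox [0,0,0] .. [4.9,2.2,1.4]
lo = A.lo+B.lo = [10.7+0, -8.4+0, 6.6+0] = [10.700,-8.400,6.600]
hi = A.hi+B.hi = [29.8+4.9, -1.9+2.2, 17.1+1.4] = [34.700,0.300,18.500]
diag = √(24²+8.7²+11.9²) = √793.3 = 28.166

min=[10.700,-8.400,6.600] max=[34.700,0.300,18.500] diag=28.166


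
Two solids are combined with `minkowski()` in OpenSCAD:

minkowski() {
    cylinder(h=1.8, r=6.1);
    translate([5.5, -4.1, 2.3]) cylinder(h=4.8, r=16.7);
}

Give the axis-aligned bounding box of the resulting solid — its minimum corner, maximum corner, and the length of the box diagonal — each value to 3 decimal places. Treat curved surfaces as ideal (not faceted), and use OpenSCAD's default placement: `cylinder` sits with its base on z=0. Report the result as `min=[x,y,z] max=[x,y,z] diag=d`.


A = translate([5.5, -4.1, 2.3]) cylinder(h=4.8, r=16.7) → bbox [-11.2,-20.8,2.3] .. [22.2,12.6,7.1]
B = cylinder(h=1.8, r=6.1) → bbox [-6.1,-6.1,0] .. [6.1,6.1,1.8]
lo = A.lo+B.lo = [-11.2-6.1, -20.8-6.1, 2.3+0] = [-17.300,-26.900,2.300]
hi = A.hi+B.hi = [22.2+6.1, 12.6+6.1, 7.1+1.8] = [28.300,18.700,8.900]
diag = √(45.6²+45.6²+6.6²) = √4202.28 = 64.825

min=[-17.300,-26.900,2.300] max=[28.300,18.700,8.900] diag=64.825


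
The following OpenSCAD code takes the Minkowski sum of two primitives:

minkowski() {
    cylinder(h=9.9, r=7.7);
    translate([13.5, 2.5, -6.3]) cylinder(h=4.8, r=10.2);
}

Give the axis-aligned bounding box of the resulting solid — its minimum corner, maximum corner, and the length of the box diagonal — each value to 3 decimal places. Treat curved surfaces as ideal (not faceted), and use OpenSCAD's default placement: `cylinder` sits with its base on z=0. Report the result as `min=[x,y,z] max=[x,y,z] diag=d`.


A = translate([13.5, 2.5, -6.3]) cylinder(h=4.8, r=10.2) → bbox [3.3,-7.7,-6.3] .. [23.7,12.7,-1.5]
B = cylinder(h=9.9, r=7.7) → bbox [-7.7,-7.7,0] .. [7.7,7.7,9.9]
lo = A.lo+B.lo = [3.3-7.7, -7.7-7.7, -6.3+0] = [-4.400,-15.400,-6.300]
hi = A.hi+B.hi = [23.7+7.7, 12.7+7.7, -1.5+9.9] = [31.400,20.400,8.400]
diag = √(35.8²+35.8²+14.7²) = √2779.37 = 52.720

min=[-4.400,-15.400,-6.300] max=[31.400,20.400,8.400] diag=52.720


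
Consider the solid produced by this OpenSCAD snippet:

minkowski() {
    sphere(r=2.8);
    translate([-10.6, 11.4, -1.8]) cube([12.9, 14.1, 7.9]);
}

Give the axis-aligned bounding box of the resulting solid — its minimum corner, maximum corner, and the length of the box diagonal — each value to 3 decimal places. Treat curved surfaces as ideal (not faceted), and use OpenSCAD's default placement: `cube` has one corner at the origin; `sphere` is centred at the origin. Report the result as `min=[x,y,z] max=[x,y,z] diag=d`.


A = translate([-10.6, 11.4, -1.8]) cube([12.9, 14.1, 7.9]) → bbox [-10.6,11.4,-1.8] .. [2.3,25.5,6.1]
B = sphere(r=2.8) → bbox [-2.8,-2.8,-2.8] .. [2.8,2.8,2.8]
lo = A.lo+B.lo = [-10.6-2.8, 11.4-2.8, -1.8-2.8] = [-13.400,8.600,-4.600]
hi = A.hi+B.hi = [2.3+2.8, 25.5+2.8, 6.1+2.8] = [5.100,28.300,8.900]
diag = √(18.5²+19.7²+13.5²) = √912.59 = 30.209

min=[-13.400,8.600,-4.600] max=[5.100,28.300,8.900] diag=30.209


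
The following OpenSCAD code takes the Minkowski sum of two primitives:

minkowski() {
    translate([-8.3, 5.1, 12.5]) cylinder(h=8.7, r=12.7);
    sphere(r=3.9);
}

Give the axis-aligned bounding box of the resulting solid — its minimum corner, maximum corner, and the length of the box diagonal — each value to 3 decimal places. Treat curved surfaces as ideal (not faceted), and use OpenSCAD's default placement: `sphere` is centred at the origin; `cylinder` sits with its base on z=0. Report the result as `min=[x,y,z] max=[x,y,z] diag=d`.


A = translate([-8.3, 5.1, 12.5]) cylinder(h=8.7, r=12.7) → bbox [-21,-7.6,12.5] .. [4.4,17.8,21.2]
B = sphere(r=3.9) → bbox [-3.9,-3.9,-3.9] .. [3.9,3.9,3.9]
lo = A.lo+B.lo = [-21-3.9, -7.6-3.9, 12.5-3.9] = [-24.900,-11.500,8.600]
hi = A.hi+B.hi = [4.4+3.9, 17.8+3.9, 21.2+3.9] = [8.300,21.700,25.100]
diag = √(33.2²+33.2²+16.5²) = √2476.73 = 49.767

min=[-24.900,-11.500,8.600] max=[8.300,21.700,25.100] diag=49.767


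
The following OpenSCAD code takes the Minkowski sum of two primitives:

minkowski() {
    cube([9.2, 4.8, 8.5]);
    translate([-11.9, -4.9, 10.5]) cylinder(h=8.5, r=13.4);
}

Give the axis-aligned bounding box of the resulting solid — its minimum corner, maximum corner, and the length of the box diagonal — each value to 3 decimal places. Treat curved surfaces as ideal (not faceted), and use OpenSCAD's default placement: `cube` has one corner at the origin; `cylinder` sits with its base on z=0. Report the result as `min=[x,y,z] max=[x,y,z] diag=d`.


A = translate([-11.9, -4.9, 10.5]) cylinder(h=8.5, r=13.4) → bbox [-25.3,-18.3,10.5] .. [1.5,8.5,19]
B = cube([9.2, 4.8, 8.5]) → bbox [0,0,0] .. [9.2,4.8,8.5]
lo = A.lo+B.lo = [-25.3+0, -18.3+0, 10.5+0] = [-25.300,-18.300,10.500]
hi = A.hi+B.hi = [1.5+9.2, 8.5+4.8, 19+8.5] = [10.700,13.300,27.500]
diag = √(36²+31.6²+17²) = √2583.56 = 50.829

min=[-25.300,-18.300,10.500] max=[10.700,13.300,27.500] diag=50.829


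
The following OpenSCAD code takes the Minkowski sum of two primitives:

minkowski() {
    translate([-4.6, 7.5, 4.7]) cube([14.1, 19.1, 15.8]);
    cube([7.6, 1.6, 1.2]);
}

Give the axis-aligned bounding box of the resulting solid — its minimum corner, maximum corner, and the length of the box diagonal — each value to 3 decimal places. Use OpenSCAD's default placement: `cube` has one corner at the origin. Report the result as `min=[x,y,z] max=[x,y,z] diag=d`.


A = translate([-4.6, 7.5, 4.7]) cube([14.1, 19.1, 15.8]) → bbox [-4.6,7.5,4.7] .. [9.5,26.6,20.5]
B = cube([7.6, 1.6, 1.2]) → bbox [0,0,0] .. [7.6,1.6,1.2]
lo = A.lo+B.lo = [-4.6+0, 7.5+0, 4.7+0] = [-4.600,7.500,4.700]
hi = A.hi+B.hi = [9.5+7.6, 26.6+1.6, 20.5+1.2] = [17.100,28.200,21.700]
diag = √(21.7²+20.7²+17²) = √1188.38 = 34.473

min=[-4.600,7.500,4.700] max=[17.100,28.200,21.700] diag=34.473


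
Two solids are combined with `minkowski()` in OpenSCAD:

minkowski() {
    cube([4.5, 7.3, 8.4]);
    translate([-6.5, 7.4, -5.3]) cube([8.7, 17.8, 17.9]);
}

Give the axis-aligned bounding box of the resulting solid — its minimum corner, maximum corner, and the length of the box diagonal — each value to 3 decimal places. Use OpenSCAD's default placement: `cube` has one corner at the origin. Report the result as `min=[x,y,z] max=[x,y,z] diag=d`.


min=[-6.500,7.400,-5.300] max=[6.700,32.500,21.000] diag=38.677

A = translate([-6.5, 7.4, -5.3]) cube([8.7, 17.8, 17.9]) → bbox [-6.5,7.4,-5.3] .. [2.2,25.2,12.6]
B = cube([4.5, 7.3, 8.4]) → bbox [0,0,0] .. [4.5,7.3,8.4]
lo = A.lo+B.lo = [-6.5+0, 7.4+0, -5.3+0] = [-6.500,7.400,-5.300]
hi = A.hi+B.hi = [2.2+4.5, 25.2+7.3, 12.6+8.4] = [6.700,32.500,21.000]
diag = √(13.2²+25.1²+26.3²) = √1495.94 = 38.677


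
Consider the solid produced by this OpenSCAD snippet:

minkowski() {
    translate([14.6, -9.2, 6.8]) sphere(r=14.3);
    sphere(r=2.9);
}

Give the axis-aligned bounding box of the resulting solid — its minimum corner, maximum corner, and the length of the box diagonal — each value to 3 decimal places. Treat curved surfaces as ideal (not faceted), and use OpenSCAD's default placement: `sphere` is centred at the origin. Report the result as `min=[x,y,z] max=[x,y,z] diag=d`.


A = translate([14.6, -9.2, 6.8]) sphere(r=14.3) → bbox [0.3,-23.5,-7.5] .. [28.9,5.1,21.1]
B = sphere(r=2.9) → bbox [-2.9,-2.9,-2.9] .. [2.9,2.9,2.9]
lo = A.lo+B.lo = [0.3-2.9, -23.5-2.9, -7.5-2.9] = [-2.600,-26.400,-10.400]
hi = A.hi+B.hi = [28.9+2.9, 5.1+2.9, 21.1+2.9] = [31.800,8.000,24.000]
diag = √(34.4²+34.4²+34.4²) = √3550.08 = 59.583

min=[-2.600,-26.400,-10.400] max=[31.800,8.000,24.000] diag=59.583


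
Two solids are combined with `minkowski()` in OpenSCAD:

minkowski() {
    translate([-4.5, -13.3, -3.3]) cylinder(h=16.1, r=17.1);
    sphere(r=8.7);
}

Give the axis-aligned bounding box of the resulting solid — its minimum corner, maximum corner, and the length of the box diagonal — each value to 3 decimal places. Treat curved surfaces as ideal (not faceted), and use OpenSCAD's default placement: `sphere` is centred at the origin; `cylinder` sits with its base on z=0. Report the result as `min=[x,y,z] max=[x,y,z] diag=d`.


A = translate([-4.5, -13.3, -3.3]) cylinder(h=16.1, r=17.1) → bbox [-21.6,-30.4,-3.3] .. [12.6,3.8,12.8]
B = sphere(r=8.7) → bbox [-8.7,-8.7,-8.7] .. [8.7,8.7,8.7]
lo = A.lo+B.lo = [-21.6-8.7, -30.4-8.7, -3.3-8.7] = [-30.300,-39.100,-12.000]
hi = A.hi+B.hi = [12.6+8.7, 3.8+8.7, 12.8+8.7] = [21.300,12.500,21.500]
diag = √(51.6²+51.6²+33.5²) = √6447.37 = 80.296

min=[-30.300,-39.100,-12.000] max=[21.300,12.500,21.500] diag=80.296


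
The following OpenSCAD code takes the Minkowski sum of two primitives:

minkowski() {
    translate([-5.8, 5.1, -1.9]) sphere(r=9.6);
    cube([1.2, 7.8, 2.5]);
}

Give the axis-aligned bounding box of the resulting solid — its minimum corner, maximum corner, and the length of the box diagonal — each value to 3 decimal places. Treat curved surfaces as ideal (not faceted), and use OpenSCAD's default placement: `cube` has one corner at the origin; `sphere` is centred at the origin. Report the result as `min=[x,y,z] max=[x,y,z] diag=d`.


A = translate([-5.8, 5.1, -1.9]) sphere(r=9.6) → bbox [-15.4,-4.5,-11.5] .. [3.8,14.7,7.7]
B = cube([1.2, 7.8, 2.5]) → bbox [0,0,0] .. [1.2,7.8,2.5]
lo = A.lo+B.lo = [-15.4+0, -4.5+0, -11.5+0] = [-15.400,-4.500,-11.500]
hi = A.hi+B.hi = [3.8+1.2, 14.7+7.8, 7.7+2.5] = [5.000,22.500,10.200]
diag = √(20.4²+27²+21.7²) = √1616.05 = 40.200

min=[-15.400,-4.500,-11.500] max=[5.000,22.500,10.200] diag=40.200


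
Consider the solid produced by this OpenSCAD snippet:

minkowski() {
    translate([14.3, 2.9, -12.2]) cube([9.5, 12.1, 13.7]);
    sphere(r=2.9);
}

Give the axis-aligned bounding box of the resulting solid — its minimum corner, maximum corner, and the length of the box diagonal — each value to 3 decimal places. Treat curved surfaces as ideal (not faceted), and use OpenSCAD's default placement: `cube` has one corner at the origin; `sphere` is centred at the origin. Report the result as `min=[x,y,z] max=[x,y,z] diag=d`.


A = translate([14.3, 2.9, -12.2]) cube([9.5, 12.1, 13.7]) → bbox [14.3,2.9,-12.2] .. [23.8,15,1.5]
B = sphere(r=2.9) → bbox [-2.9,-2.9,-2.9] .. [2.9,2.9,2.9]
lo = A.lo+B.lo = [14.3-2.9, 2.9-2.9, -12.2-2.9] = [11.400,0.000,-15.100]
hi = A.hi+B.hi = [23.8+2.9, 15+2.9, 1.5+2.9] = [26.700,17.900,4.400]
diag = √(15.3²+17.9²+19.5²) = √934.75 = 30.574

min=[11.400,0.000,-15.100] max=[26.700,17.900,4.400] diag=30.574


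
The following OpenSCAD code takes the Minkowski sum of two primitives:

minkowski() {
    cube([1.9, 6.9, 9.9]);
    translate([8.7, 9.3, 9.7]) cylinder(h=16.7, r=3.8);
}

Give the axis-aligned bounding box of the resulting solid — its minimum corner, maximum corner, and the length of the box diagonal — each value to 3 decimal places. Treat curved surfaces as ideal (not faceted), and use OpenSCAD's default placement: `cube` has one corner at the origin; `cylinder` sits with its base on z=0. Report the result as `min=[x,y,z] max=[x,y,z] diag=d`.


min=[4.900,5.500,9.700] max=[14.400,20.000,36.300] diag=31.750

A = translate([8.7, 9.3, 9.7]) cylinder(h=16.7, r=3.8) → bbox [4.9,5.5,9.7] .. [12.5,13.1,26.4]
B = cube([1.9, 6.9, 9.9]) → bbox [0,0,0] .. [1.9,6.9,9.9]
lo = A.lo+B.lo = [4.9+0, 5.5+0, 9.7+0] = [4.900,5.500,9.700]
hi = A.hi+B.hi = [12.5+1.9, 13.1+6.9, 26.4+9.9] = [14.400,20.000,36.300]
diag = √(9.5²+14.5²+26.6²) = √1008.06 = 31.750


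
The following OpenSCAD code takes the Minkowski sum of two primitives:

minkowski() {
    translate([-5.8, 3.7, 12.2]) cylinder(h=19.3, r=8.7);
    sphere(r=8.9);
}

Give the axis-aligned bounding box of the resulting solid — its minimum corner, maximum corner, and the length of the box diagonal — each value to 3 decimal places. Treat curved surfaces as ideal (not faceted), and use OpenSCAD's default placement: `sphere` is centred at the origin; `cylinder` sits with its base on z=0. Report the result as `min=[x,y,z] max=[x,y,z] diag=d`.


A = translate([-5.8, 3.7, 12.2]) cylinder(h=19.3, r=8.7) → bbox [-14.5,-5,12.2] .. [2.9,12.4,31.5]
B = sphere(r=8.9) → bbox [-8.9,-8.9,-8.9] .. [8.9,8.9,8.9]
lo = A.lo+B.lo = [-14.5-8.9, -5-8.9, 12.2-8.9] = [-23.400,-13.900,3.300]
hi = A.hi+B.hi = [2.9+8.9, 12.4+8.9, 31.5+8.9] = [11.800,21.300,40.400]
diag = √(35.2²+35.2²+37.1²) = √3854.49 = 62.085

min=[-23.400,-13.900,3.300] max=[11.800,21.300,40.400] diag=62.085


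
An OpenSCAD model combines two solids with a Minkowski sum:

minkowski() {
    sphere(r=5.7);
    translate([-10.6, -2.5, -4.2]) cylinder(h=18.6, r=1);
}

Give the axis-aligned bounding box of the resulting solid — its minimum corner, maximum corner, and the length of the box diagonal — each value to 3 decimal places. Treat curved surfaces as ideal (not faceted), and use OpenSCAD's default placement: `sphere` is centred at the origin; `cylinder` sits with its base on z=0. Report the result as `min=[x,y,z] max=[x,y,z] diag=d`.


min=[-17.300,-9.200,-9.900] max=[-3.900,4.200,20.100] diag=35.484

A = translate([-10.6, -2.5, -4.2]) cylinder(h=18.6, r=1) → bbox [-11.6,-3.5,-4.2] .. [-9.6,-1.5,14.4]
B = sphere(r=5.7) → bbox [-5.7,-5.7,-5.7] .. [5.7,5.7,5.7]
lo = A.lo+B.lo = [-11.6-5.7, -3.5-5.7, -4.2-5.7] = [-17.300,-9.200,-9.900]
hi = A.hi+B.hi = [-9.6+5.7, -1.5+5.7, 14.4+5.7] = [-3.900,4.200,20.100]
diag = √(13.4²+13.4²+30²) = √1259.12 = 35.484


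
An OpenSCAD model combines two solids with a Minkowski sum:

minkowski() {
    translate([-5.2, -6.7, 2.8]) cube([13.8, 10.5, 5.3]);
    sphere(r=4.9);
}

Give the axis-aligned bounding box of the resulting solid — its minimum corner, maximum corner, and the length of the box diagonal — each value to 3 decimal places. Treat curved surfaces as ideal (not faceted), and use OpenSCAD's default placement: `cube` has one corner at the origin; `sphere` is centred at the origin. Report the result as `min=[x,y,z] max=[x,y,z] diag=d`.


min=[-10.100,-11.600,-2.100] max=[13.500,8.700,13.000] diag=34.599

A = translate([-5.2, -6.7, 2.8]) cube([13.8, 10.5, 5.3]) → bbox [-5.2,-6.7,2.8] .. [8.6,3.8,8.1]
B = sphere(r=4.9) → bbox [-4.9,-4.9,-4.9] .. [4.9,4.9,4.9]
lo = A.lo+B.lo = [-5.2-4.9, -6.7-4.9, 2.8-4.9] = [-10.100,-11.600,-2.100]
hi = A.hi+B.hi = [8.6+4.9, 3.8+4.9, 8.1+4.9] = [13.500,8.700,13.000]
diag = √(23.6²+20.3²+15.1²) = √1197.06 = 34.599


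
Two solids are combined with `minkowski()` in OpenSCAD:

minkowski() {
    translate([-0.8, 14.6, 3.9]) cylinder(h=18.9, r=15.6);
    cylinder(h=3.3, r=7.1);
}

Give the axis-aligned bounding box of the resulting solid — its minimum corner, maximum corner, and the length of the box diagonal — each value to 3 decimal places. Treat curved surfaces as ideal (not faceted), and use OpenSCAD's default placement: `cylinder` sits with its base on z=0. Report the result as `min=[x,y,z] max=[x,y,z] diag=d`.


min=[-23.500,-8.100,3.900] max=[21.900,37.300,26.100] diag=67.935

A = translate([-0.8, 14.6, 3.9]) cylinder(h=18.9, r=15.6) → bbox [-16.4,-1,3.9] .. [14.8,30.2,22.8]
B = cylinder(h=3.3, r=7.1) → bbox [-7.1,-7.1,0] .. [7.1,7.1,3.3]
lo = A.lo+B.lo = [-16.4-7.1, -1-7.1, 3.9+0] = [-23.500,-8.100,3.900]
hi = A.hi+B.hi = [14.8+7.1, 30.2+7.1, 22.8+3.3] = [21.900,37.300,26.100]
diag = √(45.4²+45.4²+22.2²) = √4615.16 = 67.935


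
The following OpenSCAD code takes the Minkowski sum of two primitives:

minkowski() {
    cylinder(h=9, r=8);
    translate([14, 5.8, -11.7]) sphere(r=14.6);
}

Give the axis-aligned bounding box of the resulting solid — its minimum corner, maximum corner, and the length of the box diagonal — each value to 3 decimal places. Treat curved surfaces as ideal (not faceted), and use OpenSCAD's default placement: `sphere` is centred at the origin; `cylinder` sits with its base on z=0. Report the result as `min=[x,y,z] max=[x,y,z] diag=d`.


min=[-8.600,-16.800,-26.300] max=[36.600,28.400,11.900] diag=74.467

A = translate([14, 5.8, -11.7]) sphere(r=14.6) → bbox [-0.6,-8.8,-26.3] .. [28.6,20.4,2.9]
B = cylinder(h=9, r=8) → bbox [-8,-8,0] .. [8,8,9]
lo = A.lo+B.lo = [-0.6-8, -8.8-8, -26.3+0] = [-8.600,-16.800,-26.300]
hi = A.hi+B.hi = [28.6+8, 20.4+8, 2.9+9] = [36.600,28.400,11.900]
diag = √(45.2²+45.2²+38.2²) = √5545.32 = 74.467


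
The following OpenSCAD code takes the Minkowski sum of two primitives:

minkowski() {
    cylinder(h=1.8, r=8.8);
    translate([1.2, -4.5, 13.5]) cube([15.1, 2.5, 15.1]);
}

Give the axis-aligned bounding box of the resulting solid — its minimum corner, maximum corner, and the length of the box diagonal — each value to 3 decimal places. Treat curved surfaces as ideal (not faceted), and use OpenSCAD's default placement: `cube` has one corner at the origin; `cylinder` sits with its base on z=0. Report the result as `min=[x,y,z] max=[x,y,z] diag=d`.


A = translate([1.2, -4.5, 13.5]) cube([15.1, 2.5, 15.1]) → bbox [1.2,-4.5,13.5] .. [16.3,-2,28.6]
B = cylinder(h=1.8, r=8.8) → bbox [-8.8,-8.8,0] .. [8.8,8.8,1.8]
lo = A.lo+B.lo = [1.2-8.8, -4.5-8.8, 13.5+0] = [-7.600,-13.300,13.500]
hi = A.hi+B.hi = [16.3+8.8, -2+8.8, 28.6+1.8] = [25.100,6.800,30.400]
diag = √(32.7²+20.1²+16.9²) = √1758.91 = 41.939

min=[-7.600,-13.300,13.500] max=[25.100,6.800,30.400] diag=41.939


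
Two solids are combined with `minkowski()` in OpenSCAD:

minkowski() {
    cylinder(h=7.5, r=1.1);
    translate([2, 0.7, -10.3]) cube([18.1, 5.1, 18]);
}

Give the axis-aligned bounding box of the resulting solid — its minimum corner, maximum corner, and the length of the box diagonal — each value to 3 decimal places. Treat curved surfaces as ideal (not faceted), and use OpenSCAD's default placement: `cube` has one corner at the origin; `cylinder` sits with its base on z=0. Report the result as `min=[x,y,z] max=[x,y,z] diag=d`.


min=[0.900,-0.400,-10.300] max=[21.200,6.900,15.200] diag=33.401

A = translate([2, 0.7, -10.3]) cube([18.1, 5.1, 18]) → bbox [2,0.7,-10.3] .. [20.1,5.8,7.7]
B = cylinder(h=7.5, r=1.1) → bbox [-1.1,-1.1,0] .. [1.1,1.1,7.5]
lo = A.lo+B.lo = [2-1.1, 0.7-1.1, -10.3+0] = [0.900,-0.400,-10.300]
hi = A.hi+B.hi = [20.1+1.1, 5.8+1.1, 7.7+7.5] = [21.200,6.900,15.200]
diag = √(20.3²+7.3²+25.5²) = √1115.63 = 33.401


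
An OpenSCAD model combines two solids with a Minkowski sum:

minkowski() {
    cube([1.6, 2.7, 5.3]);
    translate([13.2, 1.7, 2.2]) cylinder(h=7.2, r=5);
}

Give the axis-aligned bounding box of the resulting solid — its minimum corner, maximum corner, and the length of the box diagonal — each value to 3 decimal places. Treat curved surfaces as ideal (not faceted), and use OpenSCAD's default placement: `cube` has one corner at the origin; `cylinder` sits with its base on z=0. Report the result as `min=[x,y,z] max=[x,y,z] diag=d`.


A = translate([13.2, 1.7, 2.2]) cylinder(h=7.2, r=5) → bbox [8.2,-3.3,2.2] .. [18.2,6.7,9.4]
B = cube([1.6, 2.7, 5.3]) → bbox [0,0,0] .. [1.6,2.7,5.3]
lo = A.lo+B.lo = [8.2+0, -3.3+0, 2.2+0] = [8.200,-3.300,2.200]
hi = A.hi+B.hi = [18.2+1.6, 6.7+2.7, 9.4+5.3] = [19.800,9.400,14.700]
diag = √(11.6²+12.7²+12.5²) = √452.1 = 21.263

min=[8.200,-3.300,2.200] max=[19.800,9.400,14.700] diag=21.263
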